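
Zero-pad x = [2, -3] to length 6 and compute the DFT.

Original 2-point DFT: [-1, 5]
Zero-padded 6-point DFT provides frequency interpolation.

DFT_6([x, 0, ...]) = [-1, 0.5000+2.5981i, 3.5000+2.5981i, 5, 3.5000-2.5981i, 0.5000-2.5981i]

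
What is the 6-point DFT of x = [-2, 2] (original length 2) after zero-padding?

Original 2-point DFT: [0, -4]
Zero-padded 6-point DFT provides frequency interpolation.

DFT_6([x, 0, ...]) = [0, -1.0000-1.7321i, -3.0000-1.7321i, -4, -3.0000+1.7321i, -1.0000+1.7321i]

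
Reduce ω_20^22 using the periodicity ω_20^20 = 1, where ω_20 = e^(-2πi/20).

Since ω_20^20 = 1, powers reduce modulo 20.
22 mod 20 = 2
So ω_20^22 = ω_20^2 = e^(-2πi·2/20)

ω_20^22 = ω_20^2 = 0.8090-0.5878i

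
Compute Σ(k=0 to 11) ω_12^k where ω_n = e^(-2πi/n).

Sum of all nth roots of unity equals 0 for n > 1 (geometric series with r ≠ 1).

0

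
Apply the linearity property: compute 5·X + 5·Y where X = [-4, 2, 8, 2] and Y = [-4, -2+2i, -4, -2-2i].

By linearity: DFT(5x + 5y) = 5·DFT(x) + 5·DFT(y)
= 5·[-4, 2, 8, 2] + 5·[-4, -2+2i, -4, -2-2i]

Computing element-wise:
Z[0] = 5·(-4) + 5·(-4) = -40
Z[1] = 5·(2) + 5·(-2+2i) = 10i
Z[2] = 5·(8) + 5·(-4) = 20
Z[3] = 5·(2) + 5·(-2-2i) = -10i

DFT(5x + 5y) = 5·X + 5·Y = [-40, 10i, 20, -10i]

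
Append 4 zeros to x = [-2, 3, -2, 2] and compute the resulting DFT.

Original 4-point DFT: [1, -1i, -9, 1i]
Zero-padded 8-point DFT provides frequency interpolation.

DFT_8([x, 0, ...]) = [1, -1.2929-1.5355i, -1i, -2.7071-5.5355i, -9, -2.7071+5.5355i, 1i, -1.2929+1.5355i]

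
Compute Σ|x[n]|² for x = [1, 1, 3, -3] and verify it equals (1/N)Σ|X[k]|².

Time domain:
Σ|x[n]|² = |1|² + |1|² + |3|² + |-3|² = 20.0000

Frequency domain:
(1/4)Σ|X[k]|² = (1/4)(|2|² + |-2-4i|² + |6|² + |-2+4i|²) = (1/4)·80.0000 = 20.0000

Both sides agree, confirming Parseval's theorem.

Σ|x[n]|² = (1/N)Σ|X[k]|² = 20.0000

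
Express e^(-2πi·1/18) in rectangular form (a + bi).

ω_18^1 = e^(-2πi·1/18)
= cos(-2π·1/18) + i·sin(-2π·1/18)
= cos(-2π/18) + i·sin(-2π/18)

ω_18^1 = cos(-2π/18) + i·sin(-2π/18) = 0.9397-0.3420i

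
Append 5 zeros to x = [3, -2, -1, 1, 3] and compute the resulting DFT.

Original 5-point DFT: [4, 3.3090+5.9309i, 2.1910+1.0368i, 2.1910-1.0368i, 3.3090-5.9309i]
Zero-padded 10-point DFT provides frequency interpolation.

DFT_10([x, 0, ...]) = [4, -1.6631-0.5878i, 3.3090+5.9309i, 6.1631-0.9511i, 2.1910+1.0368i, 6, 2.1910-1.0368i, 6.1631+0.9511i, 3.3090-5.9309i, -1.6631+0.5878i]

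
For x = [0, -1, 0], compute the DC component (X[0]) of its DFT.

X[0] = Σ(n=0 to 2) x[n] · ω_3^0 = Σ x[n]
= (0) + (-1) + (0)

X[0] = -1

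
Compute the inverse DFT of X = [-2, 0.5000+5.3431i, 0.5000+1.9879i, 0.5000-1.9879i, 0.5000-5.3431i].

x[n] = (1/5) Σ(k=0 to 4) X[k] · e^(2πikn/5)

Computing each x[n]:
x[0] = 0
x[1] = -3
x[2] = -1
x[3] = 0
x[4] = 2

x = [0, -3, -1, 0, 2]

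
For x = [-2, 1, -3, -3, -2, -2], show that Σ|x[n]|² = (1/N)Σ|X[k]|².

Time domain:
Σ|x[n]|² = |-2|² + |1|² + |-3|² + |-3|² + |-2|² + |-2|² = 31.0000

Frequency domain:
(1/6)Σ|X[k]|² = (1/6)(|-11|² + |3.0000-1.7321i|² + |-2.0000-3.4641i|² + |-3|² + |-2.0000+3.4641i|² + |3.0000+1.7321i|²) = (1/6)·186.0000 = 31.0000

Both sides agree, confirming Parseval's theorem.

Σ|x[n]|² = (1/N)Σ|X[k]|² = 31.0000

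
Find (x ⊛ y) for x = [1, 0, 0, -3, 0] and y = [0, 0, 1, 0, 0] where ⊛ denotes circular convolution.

(x ⊛ y)[n] = Σ(m=0 to 4) x[m] · y[(n-m) mod 5]

Computing each output sample:
(x ⊛ y)[0] = -3
(x ⊛ y)[1] = 0
(x ⊛ y)[2] = 1
(x ⊛ y)[3] = 0
(x ⊛ y)[4] = 0

x ⊛ y = [-3, 0, 1, 0, 0]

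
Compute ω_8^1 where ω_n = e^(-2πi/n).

ω_8^1 = e^(-2πi·1/8)
= cos(-2π·1/8) + i·sin(-2π·1/8)
= cos(-2π/8) + i·sin(-2π/8)

ω_8^1 = cos(-2π/8) + i·sin(-2π/8) = 0.7071-0.7071i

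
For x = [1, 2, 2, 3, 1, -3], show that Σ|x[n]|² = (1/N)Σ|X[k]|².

Time domain:
Σ|x[n]|² = |1|² + |2|² + |2|² + |3|² + |1|² + |-3|² = 28.0000

Frequency domain:
(1/6)Σ|X[k]|² = (1/6)(|6|² + |-4.0000-5.1962i|² + |3.0000-3.4641i|² + |2|² + |3.0000+3.4641i|² + |-4.0000+5.1962i|²) = (1/6)·168.0000 = 28.0000

Both sides agree, confirming Parseval's theorem.

Σ|x[n]|² = (1/N)Σ|X[k]|² = 28.0000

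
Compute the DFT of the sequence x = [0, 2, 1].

X[k] = Σ(n=0 to 2) x[n] · ω_3^(nk)
where ω_3 = e^(-2πi/3)

Computing each X[k]:
X[0] = 3
X[1] = -1.5000-0.8660i
X[2] = -1.5000+0.8660i

X = [3, -1.5000-0.8660i, -1.5000+0.8660i]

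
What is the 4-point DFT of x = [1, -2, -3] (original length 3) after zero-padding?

Original 3-point DFT: [-4, 3.5000-0.8660i, 3.5000+0.8660i]
Zero-padded 4-point DFT provides frequency interpolation.

DFT_4([x, 0, ...]) = [-4, 4+2i, 0, 4-2i]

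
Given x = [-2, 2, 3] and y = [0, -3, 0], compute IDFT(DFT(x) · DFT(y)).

(x ⊛ y)[n] = Σ(m=0 to 2) x[m] · y[(n-m) mod 3]

Computing each output sample:
(x ⊛ y)[0] = -9
(x ⊛ y)[1] = 6
(x ⊛ y)[2] = -6

x ⊛ y = [-9, 6, -6]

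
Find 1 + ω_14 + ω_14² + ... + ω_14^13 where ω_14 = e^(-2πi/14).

Sum of all nth roots of unity equals 0 for n > 1 (geometric series with r ≠ 1).

0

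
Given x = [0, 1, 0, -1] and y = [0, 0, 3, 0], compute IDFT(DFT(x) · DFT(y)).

(x ⊛ y)[n] = Σ(m=0 to 3) x[m] · y[(n-m) mod 4]

Computing each output sample:
(x ⊛ y)[0] = 0
(x ⊛ y)[1] = -3
(x ⊛ y)[2] = 0
(x ⊛ y)[3] = 3

x ⊛ y = [0, -3, 0, 3]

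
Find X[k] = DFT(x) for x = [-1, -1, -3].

X[k] = Σ(n=0 to 2) x[n] · ω_3^(nk)
where ω_3 = e^(-2πi/3)

Computing each X[k]:
X[0] = -5
X[1] = 1.0000-1.7321i
X[2] = 1.0000+1.7321i

X = [-5, 1.0000-1.7321i, 1.0000+1.7321i]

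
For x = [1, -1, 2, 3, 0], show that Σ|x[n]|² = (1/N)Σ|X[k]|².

Time domain:
Σ|x[n]|² = |1|² + |-1|² + |2|² + |3|² + |0|² = 15.0000

Frequency domain:
(1/5)Σ|X[k]|² = (1/5)(|5|² + |-3.3541+1.5388i|² + |3.3541-0.3633i|² + |3.3541+0.3633i|² + |-3.3541-1.5388i|²) = (1/5)·75.0000 = 15.0000

Both sides agree, confirming Parseval's theorem.

Σ|x[n]|² = (1/N)Σ|X[k]|² = 15.0000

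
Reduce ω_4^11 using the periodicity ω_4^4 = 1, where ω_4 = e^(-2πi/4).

Since ω_4^4 = 1, powers reduce modulo 4.
11 mod 4 = 3
So ω_4^11 = ω_4^3 = e^(-2πi·3/4)

ω_4^11 = ω_4^3 = 1i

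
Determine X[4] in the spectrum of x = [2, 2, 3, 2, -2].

X[4] = Σ(n=0 to 4) x[n] · ω_5^(4n) where ω_5 = e^(-2πi/5)
= (2)·ω_5^0 + (2)·ω_5^4 + (3)·ω_5^8 + (2)·ω_5^12 + (-2)·ω_5^16

X[4] = -2.0451+4.3920i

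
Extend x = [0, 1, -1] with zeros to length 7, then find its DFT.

Original 3-point DFT: [0, -1.7321i, 1.7321i]
Zero-padded 7-point DFT provides frequency interpolation.

DFT_7([x, 0, ...]) = [0, 0.8460+0.1931i, 0.6784-1.4088i, -1.5245-1.2157i, -1.5245+1.2157i, 0.6784+1.4088i, 0.8460-0.1931i]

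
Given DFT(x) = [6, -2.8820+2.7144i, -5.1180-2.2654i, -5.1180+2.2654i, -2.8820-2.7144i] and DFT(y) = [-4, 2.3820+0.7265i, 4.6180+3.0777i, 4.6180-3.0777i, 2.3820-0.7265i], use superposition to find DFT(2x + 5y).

By linearity: DFT(2x + 5y) = 2·DFT(x) + 5·DFT(y)
= 2·[6, -2.8820+2.7144i, -5.1180-2.2654i, -5.1180+2.2654i, -2.8820-2.7144i] + 5·[-4, 2.3820+0.7265i, 4.6180+3.0777i, 4.6180-3.0777i, 2.3820-0.7265i]

Computing element-wise:
Z[0] = 2·(6) + 5·(-4) = -8
Z[1] = 2·(-2.8820+2.7144i) + 5·(2.3820+0.7265i) = 6.1460+9.0613i
Z[2] = 2·(-5.1180-2.2654i) + 5·(4.6180+3.0777i) = 12.8540+10.8577i
Z[3] = 2·(-5.1180+2.2654i) + 5·(4.6180-3.0777i) = 12.8540-10.8577i
Z[4] = 2·(-2.8820-2.7144i) + 5·(2.3820-0.7265i) = 6.1460-9.0613i

DFT(2x + 5y) = 2·X + 5·Y = [-8, 6.1460+9.0613i, 12.8540+10.8577i, 12.8540-10.8577i, 6.1460-9.0613i]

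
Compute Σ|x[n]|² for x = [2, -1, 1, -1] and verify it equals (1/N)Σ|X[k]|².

Time domain:
Σ|x[n]|² = |2|² + |-1|² + |1|² + |-1|² = 7.0000

Frequency domain:
(1/4)Σ|X[k]|² = (1/4)(|1|² + |1|² + |5|² + |1|²) = (1/4)·28.0000 = 7.0000

Both sides agree, confirming Parseval's theorem.

Σ|x[n]|² = (1/N)Σ|X[k]|² = 7.0000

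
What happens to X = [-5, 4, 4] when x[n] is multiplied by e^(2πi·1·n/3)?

Modulation property: DFT(ω_3^(-1n)·x[n]) = X[(k-1) mod 3], so circularly shift X by 1 positions.

X[k-1] = [4, -5, 4]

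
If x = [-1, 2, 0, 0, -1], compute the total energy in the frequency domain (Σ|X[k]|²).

Parseval: Σ|x[n]|² = (1/N)Σ|X[k]|², so Σ|X[k]|² = N·Σ|x[n]|² = 5·6.0000

Σ|X[k]|² = N·Σ|x[n]|² = 5·6.0000 = 30.0000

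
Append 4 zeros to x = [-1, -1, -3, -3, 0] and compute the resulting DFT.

Original 5-point DFT: [-8, 3.5451+0.9511i, -2.0451+0.5878i, -2.0451-0.5878i, 3.5451-0.9511i]
Zero-padded 9-point DFT provides frequency interpolation.

DFT_9([x, 0, ...]) = [-8, -0.7870+6.1953i, 3.1454-0.5872i, -2.0000-1.7321i, -0.8584+1.0117i, -0.8584-1.0117i, -2.0000+1.7321i, 3.1454+0.5872i, -0.7870-6.1953i]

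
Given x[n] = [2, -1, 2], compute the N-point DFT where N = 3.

X[k] = Σ(n=0 to 2) x[n] · ω_3^(nk)
where ω_3 = e^(-2πi/3)

Computing each X[k]:
X[0] = 3
X[1] = 1.5000+2.5981i
X[2] = 1.5000-2.5981i

X = [3, 1.5000+2.5981i, 1.5000-2.5981i]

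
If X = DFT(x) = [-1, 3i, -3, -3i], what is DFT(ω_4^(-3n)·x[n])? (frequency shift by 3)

Modulation property: DFT(ω_4^(-3n)·x[n]) = X[(k-3) mod 4], so circularly shift X by 3 positions.

X[k-3] = [3i, -3, -3i, -1]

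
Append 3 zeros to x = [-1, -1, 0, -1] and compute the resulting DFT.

Original 4-point DFT: [-3, -1, 1, -1]
Zero-padded 7-point DFT provides frequency interpolation.

DFT_7([x, 0, ...]) = [-3, -0.7225+1.2157i, -1.4010+0.1931i, 0.1235+1.4088i, 0.1235-1.4088i, -1.4010-0.1931i, -0.7225-1.2157i]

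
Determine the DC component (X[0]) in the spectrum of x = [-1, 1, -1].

X[0] = Σ(n=0 to 2) x[n] · ω_3^0 = Σ x[n]
= (-1) + (1) + (-1)

X[0] = -1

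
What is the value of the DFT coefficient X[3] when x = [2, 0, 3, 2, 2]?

X[3] = Σ(n=0 to 4) x[n] · ω_5^(3n) where ω_5 = e^(-2πi/5)
= (2)·ω_5^0 + (0)·ω_5^3 + (3)·ω_5^6 + (2)·ω_5^9 + (2)·ω_5^12

X[3] = 1.9271-2.1266i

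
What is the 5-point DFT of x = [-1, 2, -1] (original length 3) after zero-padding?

Original 3-point DFT: [0, -1.5000-2.5981i, -1.5000+2.5981i]
Zero-padded 5-point DFT provides frequency interpolation.

DFT_5([x, 0, ...]) = [0, 0.4271-1.3143i, -2.9271-2.1266i, -2.9271+2.1266i, 0.4271+1.3143i]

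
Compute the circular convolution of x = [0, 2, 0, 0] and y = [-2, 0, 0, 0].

(x ⊛ y)[n] = Σ(m=0 to 3) x[m] · y[(n-m) mod 4]

Computing each output sample:
(x ⊛ y)[0] = 0
(x ⊛ y)[1] = -4
(x ⊛ y)[2] = 0
(x ⊛ y)[3] = 0

x ⊛ y = [0, -4, 0, 0]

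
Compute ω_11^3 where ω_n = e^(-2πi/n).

ω_11^3 = e^(-2πi·3/11)
= cos(-2π·3/11) + i·sin(-2π·3/11)
= cos(-6π/11) + i·sin(-6π/11)

ω_11^3 = cos(-6π/11) + i·sin(-6π/11) = -0.1423-0.9898i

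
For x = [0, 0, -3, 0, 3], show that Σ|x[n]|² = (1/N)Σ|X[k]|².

Time domain:
Σ|x[n]|² = |0|² + |0|² + |-3|² + |0|² + |3|² = 18.0000

Frequency domain:
(1/5)Σ|X[k]|² = (1/5)(|0|² + |3.3541+4.6165i|² + |-3.3541-1.0898i|² + |-3.3541+1.0898i|² + |3.3541-4.6165i|²) = (1/5)·90.0000 = 18.0000

Both sides agree, confirming Parseval's theorem.

Σ|x[n]|² = (1/N)Σ|X[k]|² = 18.0000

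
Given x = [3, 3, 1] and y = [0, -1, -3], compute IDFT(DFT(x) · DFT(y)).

(x ⊛ y)[n] = Σ(m=0 to 2) x[m] · y[(n-m) mod 3]

Computing each output sample:
(x ⊛ y)[0] = -10
(x ⊛ y)[1] = -6
(x ⊛ y)[2] = -12

x ⊛ y = [-10, -6, -12]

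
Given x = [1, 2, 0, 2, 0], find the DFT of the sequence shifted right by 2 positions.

Time shift by 2: X_shifted[k] = ω_5^(2k) · X[k]
Shifted x = [2, 0, 1, 2, 0]

DFT(x[n-2]) = [5, -0.4271+0.5878i, 2.9271-0.9511i, 2.9271+0.9511i, -0.4271-0.5878i]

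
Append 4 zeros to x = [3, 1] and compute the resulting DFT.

Original 2-point DFT: [4, 2]
Zero-padded 6-point DFT provides frequency interpolation.

DFT_6([x, 0, ...]) = [4, 3.5000-0.8660i, 2.5000-0.8660i, 2, 2.5000+0.8660i, 3.5000+0.8660i]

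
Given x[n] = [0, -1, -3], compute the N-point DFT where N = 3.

X[k] = Σ(n=0 to 2) x[n] · ω_3^(nk)
where ω_3 = e^(-2πi/3)

Computing each X[k]:
X[0] = -4
X[1] = 2.0000-1.7321i
X[2] = 2.0000+1.7321i

X = [-4, 2.0000-1.7321i, 2.0000+1.7321i]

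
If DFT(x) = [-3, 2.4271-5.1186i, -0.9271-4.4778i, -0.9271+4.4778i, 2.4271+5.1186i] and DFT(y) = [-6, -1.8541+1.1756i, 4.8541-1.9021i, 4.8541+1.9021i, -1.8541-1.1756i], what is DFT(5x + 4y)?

By linearity: DFT(5x + 4y) = 5·DFT(x) + 4·DFT(y)
= 5·[-3, 2.4271-5.1186i, -0.9271-4.4778i, -0.9271+4.4778i, 2.4271+5.1186i] + 4·[-6, -1.8541+1.1756i, 4.8541-1.9021i, 4.8541+1.9021i, -1.8541-1.1756i]

Computing element-wise:
Z[0] = 5·(-3) + 4·(-6) = -39
Z[1] = 5·(2.4271-5.1186i) + 4·(-1.8541+1.1756i) = 4.7191-20.8906i
Z[2] = 5·(-0.9271-4.4778i) + 4·(4.8541-1.9021i) = 14.7809-29.9974i
Z[3] = 5·(-0.9271+4.4778i) + 4·(4.8541+1.9021i) = 14.7809+29.9974i
Z[4] = 5·(2.4271+5.1186i) + 4·(-1.8541-1.1756i) = 4.7191+20.8906i

DFT(5x + 4y) = 5·X + 4·Y = [-39, 4.7191-20.8906i, 14.7809-29.9974i, 14.7809+29.9974i, 4.7191+20.8906i]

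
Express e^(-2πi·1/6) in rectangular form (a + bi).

ω_6^1 = e^(-2πi·1/6)
= cos(-2π·1/6) + i·sin(-2π·1/6)
= cos(-2π/6) + i·sin(-2π/6)

ω_6^1 = cos(-2π/6) + i·sin(-2π/6) = 0.5000-0.8660i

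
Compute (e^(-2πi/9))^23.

Since ω_9^9 = 1, powers reduce modulo 9.
23 mod 9 = 5
So ω_9^23 = ω_9^5 = e^(-2πi·5/9)

ω_9^23 = ω_9^5 = -0.9397+0.3420i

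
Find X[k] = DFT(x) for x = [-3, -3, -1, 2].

X[k] = Σ(n=0 to 3) x[n] · ω_4^(nk)
where ω_4 = e^(-2πi/4)

Computing each X[k]:
X[0] = -5
X[1] = -2+5i
X[2] = -3
X[3] = -2-5i

X = [-5, -2+5i, -3, -2-5i]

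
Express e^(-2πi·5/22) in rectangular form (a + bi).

ω_22^5 = e^(-2πi·5/22)
= cos(-2π·5/22) + i·sin(-2π·5/22)
= cos(-10π/22) + i·sin(-10π/22)

ω_22^5 = cos(-10π/22) + i·sin(-10π/22) = 0.1423-0.9898i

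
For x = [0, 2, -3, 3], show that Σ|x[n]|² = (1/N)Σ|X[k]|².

Time domain:
Σ|x[n]|² = |0|² + |2|² + |-3|² + |3|² = 22.0000

Frequency domain:
(1/4)Σ|X[k]|² = (1/4)(|2|² + |3+1i|² + |-8|² + |3-1i|²) = (1/4)·88.0000 = 22.0000

Both sides agree, confirming Parseval's theorem.

Σ|x[n]|² = (1/N)Σ|X[k]|² = 22.0000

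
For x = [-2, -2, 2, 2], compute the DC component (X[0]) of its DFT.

X[0] = Σ(n=0 to 3) x[n] · ω_4^0 = Σ x[n]
= (-2) + (-2) + (2) + (2)

X[0] = 0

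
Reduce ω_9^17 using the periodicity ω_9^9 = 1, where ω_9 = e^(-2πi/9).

Since ω_9^9 = 1, powers reduce modulo 9.
17 mod 9 = 8
So ω_9^17 = ω_9^8 = e^(-2πi·8/9)

ω_9^17 = ω_9^8 = 0.7660+0.6428i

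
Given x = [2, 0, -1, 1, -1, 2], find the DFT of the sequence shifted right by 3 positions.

Time shift by 3: X_shifted[k] = ω_6^(3k) · X[k]
Shifted x = [1, -1, 2, 2, 0, -1]

DFT(x[n-3]) = [3, -3.0000-1.7321i, 3.0000+1.7321i, 3, 3.0000-1.7321i, -3.0000+1.7321i]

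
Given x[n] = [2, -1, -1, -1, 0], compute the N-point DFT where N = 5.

X[k] = Σ(n=0 to 4) x[n] · ω_5^(nk)
where ω_5 = e^(-2πi/5)

Computing each X[k]:
X[0] = -1
X[1] = 3.3090+0.9511i
X[2] = 2.1910+0.5878i
X[3] = 2.1910-0.5878i
X[4] = 3.3090-0.9511i

X = [-1, 3.3090+0.9511i, 2.1910+0.5878i, 2.1910-0.5878i, 3.3090-0.9511i]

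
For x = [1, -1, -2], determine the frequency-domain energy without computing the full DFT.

Parseval: Σ|x[n]|² = (1/N)Σ|X[k]|², so Σ|X[k]|² = N·Σ|x[n]|² = 3·6.0000

Σ|X[k]|² = N·Σ|x[n]|² = 3·6.0000 = 18.0000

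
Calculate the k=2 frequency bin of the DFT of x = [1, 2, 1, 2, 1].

X[2] = Σ(n=0 to 4) x[n] · ω_5^(2n) where ω_5 = e^(-2πi/5)
= (1)·ω_5^0 + (2)·ω_5^2 + (1)·ω_5^4 + (2)·ω_5^6 + (1)·ω_5^8

X[2] = -0.5000-1.5388i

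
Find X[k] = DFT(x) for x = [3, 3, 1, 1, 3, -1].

X[k] = Σ(n=0 to 5) x[n] · ω_6^(nk)
where ω_6 = e^(-2πi/6)

Computing each X[k]:
X[0] = 10
X[1] = 1.0000-1.7321i
X[2] = 1.0000-5.1962i
X[3] = 4
X[4] = 1.0000+5.1962i
X[5] = 1.0000+1.7321i

X = [10, 1.0000-1.7321i, 1.0000-5.1962i, 4, 1.0000+5.1962i, 1.0000+1.7321i]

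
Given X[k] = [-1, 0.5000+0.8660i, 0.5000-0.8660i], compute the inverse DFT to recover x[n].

x[n] = (1/3) Σ(k=0 to 2) X[k] · e^(2πikn/3)

Computing each x[n]:
x[0] = 0
x[1] = -1
x[2] = 0

x = [0, -1, 0]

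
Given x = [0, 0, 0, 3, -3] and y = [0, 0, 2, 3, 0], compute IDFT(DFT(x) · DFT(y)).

(x ⊛ y)[n] = Σ(m=0 to 4) x[m] · y[(n-m) mod 5]

Computing each output sample:
(x ⊛ y)[0] = 6
(x ⊛ y)[1] = 3
(x ⊛ y)[2] = -9
(x ⊛ y)[3] = 0
(x ⊛ y)[4] = 0

x ⊛ y = [6, 3, -9, 0, 0]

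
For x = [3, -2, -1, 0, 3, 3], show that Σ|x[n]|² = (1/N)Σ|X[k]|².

Time domain:
Σ|x[n]|² = |3|² + |-2|² + |-1|² + |0|² + |3|² + |3|² = 32.0000

Frequency domain:
(1/6)Σ|X[k]|² = (1/6)(|6|² + |2.5000+7.7942i|² + |1.5000+0.8660i|² + |4|² + |1.5000-0.8660i|² + |2.5000-7.7942i|²) = (1/6)·192.0000 = 32.0000

Both sides agree, confirming Parseval's theorem.

Σ|x[n]|² = (1/N)Σ|X[k]|² = 32.0000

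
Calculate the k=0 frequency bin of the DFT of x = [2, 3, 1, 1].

X[0] = Σ(n=0 to 3) x[n] · ω_4^0 = Σ x[n]
= (2) + (3) + (1) + (1)

X[0] = 7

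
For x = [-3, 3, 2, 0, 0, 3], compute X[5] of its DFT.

X[5] = Σ(n=0 to 5) x[n] · ω_6^(5n) where ω_6 = e^(-2πi/6)
= (-3)·ω_6^0 + (3)·ω_6^5 + (2)·ω_6^10 + (0)·ω_6^15 + (0)·ω_6^20 + (3)·ω_6^25

X[5] = -1.0000+1.7321i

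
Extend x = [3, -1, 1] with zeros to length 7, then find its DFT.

Original 3-point DFT: [3, 3.0000+1.7321i, 3.0000-1.7321i]
Zero-padded 7-point DFT provides frequency interpolation.

DFT_7([x, 0, ...]) = [3, 2.1540-0.1931i, 2.3216+1.4088i, 4.5245+1.2157i, 4.5245-1.2157i, 2.3216-1.4088i, 2.1540+0.1931i]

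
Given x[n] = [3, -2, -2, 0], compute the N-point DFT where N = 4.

X[k] = Σ(n=0 to 3) x[n] · ω_4^(nk)
where ω_4 = e^(-2πi/4)

Computing each X[k]:
X[0] = -1
X[1] = 5+2i
X[2] = 3
X[3] = 5-2i

X = [-1, 5+2i, 3, 5-2i]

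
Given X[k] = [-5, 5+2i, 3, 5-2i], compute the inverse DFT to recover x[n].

x[n] = (1/4) Σ(k=0 to 3) X[k] · e^(2πikn/4)

Computing each x[n]:
x[0] = 2
x[1] = -3
x[2] = -3
x[3] = -1

x = [2, -3, -3, -1]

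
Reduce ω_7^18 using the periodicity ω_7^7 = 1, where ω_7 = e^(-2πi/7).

Since ω_7^7 = 1, powers reduce modulo 7.
18 mod 7 = 4
So ω_7^18 = ω_7^4 = e^(-2πi·4/7)

ω_7^18 = ω_7^4 = -0.9010+0.4339i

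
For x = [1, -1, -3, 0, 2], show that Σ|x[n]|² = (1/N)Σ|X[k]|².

Time domain:
Σ|x[n]|² = |1|² + |-1|² + |-3|² + |0|² + |2|² = 15.0000

Frequency domain:
(1/5)Σ|X[k]|² = (1/5)(|-1|² + |3.7361+4.6165i|² + |-0.7361-1.0898i|² + |-0.7361+1.0898i|² + |3.7361-4.6165i|²) = (1/5)·75.0000 = 15.0000

Both sides agree, confirming Parseval's theorem.

Σ|x[n]|² = (1/N)Σ|X[k]|² = 15.0000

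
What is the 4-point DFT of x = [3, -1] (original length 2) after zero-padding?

Original 2-point DFT: [2, 4]
Zero-padded 4-point DFT provides frequency interpolation.

DFT_4([x, 0, ...]) = [2, 3+1i, 4, 3-1i]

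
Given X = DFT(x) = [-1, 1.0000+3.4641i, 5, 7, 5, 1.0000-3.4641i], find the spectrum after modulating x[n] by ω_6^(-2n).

Modulation property: DFT(ω_6^(-2n)·x[n]) = X[(k-2) mod 6], so circularly shift X by 2 positions.

X[k-2] = [5, 1.0000-3.4641i, -1, 1.0000+3.4641i, 5, 7]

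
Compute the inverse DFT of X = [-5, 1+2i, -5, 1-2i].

x[n] = (1/4) Σ(k=0 to 3) X[k] · e^(2πikn/4)

Computing each x[n]:
x[0] = -2
x[1] = -1
x[2] = -3
x[3] = 1

x = [-2, -1, -3, 1]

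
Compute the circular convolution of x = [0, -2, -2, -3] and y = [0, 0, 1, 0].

(x ⊛ y)[n] = Σ(m=0 to 3) x[m] · y[(n-m) mod 4]

Computing each output sample:
(x ⊛ y)[0] = -2
(x ⊛ y)[1] = -3
(x ⊛ y)[2] = 0
(x ⊛ y)[3] = -2

x ⊛ y = [-2, -3, 0, -2]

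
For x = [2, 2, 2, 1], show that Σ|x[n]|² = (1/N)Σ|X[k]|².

Time domain:
Σ|x[n]|² = |2|² + |2|² + |2|² + |1|² = 13.0000

Frequency domain:
(1/4)Σ|X[k]|² = (1/4)(|7|² + |-1i|² + |1|² + |1i|²) = (1/4)·52.0000 = 13.0000

Both sides agree, confirming Parseval's theorem.

Σ|x[n]|² = (1/N)Σ|X[k]|² = 13.0000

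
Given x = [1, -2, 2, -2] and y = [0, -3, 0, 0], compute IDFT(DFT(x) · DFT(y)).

(x ⊛ y)[n] = Σ(m=0 to 3) x[m] · y[(n-m) mod 4]

Computing each output sample:
(x ⊛ y)[0] = 6
(x ⊛ y)[1] = -3
(x ⊛ y)[2] = 6
(x ⊛ y)[3] = -6

x ⊛ y = [6, -3, 6, -6]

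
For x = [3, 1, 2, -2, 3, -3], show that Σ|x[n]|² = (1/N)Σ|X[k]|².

Time domain:
Σ|x[n]|² = |3|² + |1|² + |2|² + |-2|² + |3|² + |-3|² = 36.0000

Frequency domain:
(1/6)Σ|X[k]|² = (1/6)(|4|² + |1.5000-2.5981i|² + |-0.5000-4.3301i|² + |12|² + |-0.5000+4.3301i|² + |1.5000+2.5981i|²) = (1/6)·216.0000 = 36.0000

Both sides agree, confirming Parseval's theorem.

Σ|x[n]|² = (1/N)Σ|X[k]|² = 36.0000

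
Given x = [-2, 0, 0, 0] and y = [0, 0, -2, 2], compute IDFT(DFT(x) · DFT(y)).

(x ⊛ y)[n] = Σ(m=0 to 3) x[m] · y[(n-m) mod 4]

Computing each output sample:
(x ⊛ y)[0] = 0
(x ⊛ y)[1] = 0
(x ⊛ y)[2] = 4
(x ⊛ y)[3] = -4

x ⊛ y = [0, 0, 4, -4]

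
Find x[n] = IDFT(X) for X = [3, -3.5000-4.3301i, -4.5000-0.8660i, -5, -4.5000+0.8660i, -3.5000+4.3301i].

x[n] = (1/6) Σ(k=0 to 5) X[k] · e^(2πikn/6)

Computing each x[n]:
x[0] = -3
x[1] = 3
x[2] = 2
x[3] = 1
x[4] = 0
x[5] = 0

x = [-3, 3, 2, 1, 0, 0]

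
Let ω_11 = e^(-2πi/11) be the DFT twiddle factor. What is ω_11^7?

ω_11^7 = e^(-2πi·7/11)
= cos(-2π·7/11) + i·sin(-2π·7/11)
= cos(-14π/11) + i·sin(-14π/11)

ω_11^7 = cos(-14π/11) + i·sin(-14π/11) = -0.6549+0.7557i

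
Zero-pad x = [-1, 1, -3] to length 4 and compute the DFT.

Original 3-point DFT: [-3, -3.4641i, 3.4641i]
Zero-padded 4-point DFT provides frequency interpolation.

DFT_4([x, 0, ...]) = [-3, 2-1i, -5, 2+1i]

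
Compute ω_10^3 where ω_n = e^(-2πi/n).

ω_10^3 = e^(-2πi·3/10)
= cos(-2π·3/10) + i·sin(-2π·3/10)
= cos(-6π/10) + i·sin(-6π/10)

ω_10^3 = cos(-6π/10) + i·sin(-6π/10) = -0.3090-0.9511i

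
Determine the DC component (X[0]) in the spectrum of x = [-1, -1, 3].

X[0] = Σ(n=0 to 2) x[n] · ω_3^0 = Σ x[n]
= (-1) + (-1) + (3)

X[0] = 1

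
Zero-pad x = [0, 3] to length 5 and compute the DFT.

Original 2-point DFT: [3, -3]
Zero-padded 5-point DFT provides frequency interpolation.

DFT_5([x, 0, ...]) = [3, 0.9271-2.8532i, -2.4271-1.7634i, -2.4271+1.7634i, 0.9271+2.8532i]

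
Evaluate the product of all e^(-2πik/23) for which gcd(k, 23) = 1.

The primitive 23rd roots of unity are ω_23^k for k coprime to 23: k ∈ {1, 2, 3, 4, 5, 6, 7, 8, 9, 10, 11, 12, 13, 14, 15, 16, 17, 18, 19, 20, 21, 22}
Their product equals the constant term of the cyclotomic polynomial Φ_23(x) up to sign.
For n ≥ 3, the product of all primitive nth roots of unity is 1. (For n=1 it is 1; for n=2 it is -1.)

1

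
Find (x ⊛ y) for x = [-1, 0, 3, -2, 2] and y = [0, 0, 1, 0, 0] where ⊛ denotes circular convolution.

(x ⊛ y)[n] = Σ(m=0 to 4) x[m] · y[(n-m) mod 5]

Computing each output sample:
(x ⊛ y)[0] = -2
(x ⊛ y)[1] = 2
(x ⊛ y)[2] = -1
(x ⊛ y)[3] = 0
(x ⊛ y)[4] = 3

x ⊛ y = [-2, 2, -1, 0, 3]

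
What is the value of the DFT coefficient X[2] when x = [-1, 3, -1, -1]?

X[2] = Σ(n=0 to 3) x[n] · ω_4^(2n) where ω_4 = e^(-2πi/4)
= (-1)·ω_4^0 + (3)·ω_4^2 + (-1)·ω_4^4 + (-1)·ω_4^6

X[2] = -4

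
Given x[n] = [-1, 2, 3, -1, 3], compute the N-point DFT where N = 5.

X[k] = Σ(n=0 to 4) x[n] · ω_5^(nk)
where ω_5 = e^(-2πi/5)

Computing each X[k]:
X[0] = 6
X[1] = -1.0729-1.4001i
X[2] = -4.4271+4.3920i
X[3] = -4.4271-4.3920i
X[4] = -1.0729+1.4001i

X = [6, -1.0729-1.4001i, -4.4271+4.3920i, -4.4271-4.3920i, -1.0729+1.4001i]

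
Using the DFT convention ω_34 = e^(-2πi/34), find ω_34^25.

ω_34^25 = e^(-2πi·25/34)
= cos(-2π·25/34) + i·sin(-2π·25/34)
= cos(-50π/34) + i·sin(-50π/34)

ω_34^25 = cos(-50π/34) + i·sin(-50π/34) = -0.0923+0.9957i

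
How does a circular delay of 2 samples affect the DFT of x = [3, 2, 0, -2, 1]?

Time shift by 2: X_shifted[k] = ω_5^(2k) · X[k]
Shifted x = [-2, 1, 3, 2, 0]

DFT(x[n-2]) = [4, -5.7361-1.5388i, -1.2639+0.3633i, -1.2639-0.3633i, -5.7361+1.5388i]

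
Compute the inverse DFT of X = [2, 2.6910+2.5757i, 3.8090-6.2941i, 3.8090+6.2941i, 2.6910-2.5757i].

x[n] = (1/5) Σ(k=0 to 4) X[k] · e^(2πikn/5)

Computing each x[n]:
x[0] = 3
x[1] = 0
x[2] = -3
x[3] = 3
x[4] = -1

x = [3, 0, -3, 3, -1]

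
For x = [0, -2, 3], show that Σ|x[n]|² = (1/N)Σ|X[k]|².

Time domain:
Σ|x[n]|² = |0|² + |-2|² + |3|² = 13.0000

Frequency domain:
(1/3)Σ|X[k]|² = (1/3)(|1|² + |-0.5000+4.3301i|² + |-0.5000-4.3301i|²) = (1/3)·39.0000 = 13.0000

Both sides agree, confirming Parseval's theorem.

Σ|x[n]|² = (1/N)Σ|X[k]|² = 13.0000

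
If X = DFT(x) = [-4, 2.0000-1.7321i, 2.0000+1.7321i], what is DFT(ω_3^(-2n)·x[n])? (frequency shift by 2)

Modulation property: DFT(ω_3^(-2n)·x[n]) = X[(k-2) mod 3], so circularly shift X by 2 positions.

X[k-2] = [2.0000-1.7321i, 2.0000+1.7321i, -4]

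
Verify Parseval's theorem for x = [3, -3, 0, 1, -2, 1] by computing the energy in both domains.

Time domain:
Σ|x[n]|² = |3|² + |-3|² + |0|² + |1|² + |-2|² + |1|² = 24.0000

Frequency domain:
(1/6)Σ|X[k]|² = (1/6)(|0|² + |2.0000+1.7321i|² + |6.0000+5.1962i|² + |2|² + |6.0000-5.1962i|² + |2.0000-1.7321i|²) = (1/6)·144.0000 = 24.0000

Both sides agree, confirming Parseval's theorem.

Σ|x[n]|² = (1/N)Σ|X[k]|² = 24.0000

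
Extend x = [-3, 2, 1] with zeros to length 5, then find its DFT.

Original 3-point DFT: [0, -4.5000-0.8660i, -4.5000+0.8660i]
Zero-padded 5-point DFT provides frequency interpolation.

DFT_5([x, 0, ...]) = [0, -3.1910-2.4899i, -4.3090-0.2245i, -4.3090+0.2245i, -3.1910+2.4899i]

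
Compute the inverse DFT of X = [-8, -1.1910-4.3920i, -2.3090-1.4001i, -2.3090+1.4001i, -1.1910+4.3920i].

x[n] = (1/5) Σ(k=0 to 4) X[k] · e^(2πikn/5)

Computing each x[n]:
x[0] = -3
x[1] = 1
x[2] = -1
x[3] = -2
x[4] = -3

x = [-3, 1, -1, -2, -3]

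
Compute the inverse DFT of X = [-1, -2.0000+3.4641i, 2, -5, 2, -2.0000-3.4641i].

x[n] = (1/6) Σ(k=0 to 5) X[k] · e^(2πikn/6)

Computing each x[n]:
x[0] = -1
x[1] = -1
x[2] = -2
x[3] = 2
x[4] = 0
x[5] = 1

x = [-1, -1, -2, 2, 0, 1]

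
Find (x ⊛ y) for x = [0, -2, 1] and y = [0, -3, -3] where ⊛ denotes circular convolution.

(x ⊛ y)[n] = Σ(m=0 to 2) x[m] · y[(n-m) mod 3]

Computing each output sample:
(x ⊛ y)[0] = 3
(x ⊛ y)[1] = -3
(x ⊛ y)[2] = 6

x ⊛ y = [3, -3, 6]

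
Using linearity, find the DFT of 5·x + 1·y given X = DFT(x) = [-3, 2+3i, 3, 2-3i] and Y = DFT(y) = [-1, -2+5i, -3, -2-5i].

By linearity: DFT(5x + 1y) = 5·DFT(x) + 1·DFT(y)
= 5·[-3, 2+3i, 3, 2-3i] + 1·[-1, -2+5i, -3, -2-5i]

Computing element-wise:
Z[0] = 5·(-3) + 1·(-1) = -16
Z[1] = 5·(2+3i) + 1·(-2+5i) = 8+20i
Z[2] = 5·(3) + 1·(-3) = 12
Z[3] = 5·(2-3i) + 1·(-2-5i) = 8-20i

DFT(5x + 1y) = 5·X + 1·Y = [-16, 8+20i, 12, 8-20i]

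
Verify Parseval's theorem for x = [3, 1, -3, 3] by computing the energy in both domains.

Time domain:
Σ|x[n]|² = |3|² + |1|² + |-3|² + |3|² = 28.0000

Frequency domain:
(1/4)Σ|X[k]|² = (1/4)(|4|² + |6+2i|² + |-4|² + |6-2i|²) = (1/4)·112.0000 = 28.0000

Both sides agree, confirming Parseval's theorem.

Σ|x[n]|² = (1/N)Σ|X[k]|² = 28.0000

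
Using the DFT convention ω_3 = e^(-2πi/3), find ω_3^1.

ω_3^1 = e^(-2πi·1/3)
= cos(-2π·1/3) + i·sin(-2π·1/3)
= cos(-2π/3) + i·sin(-2π/3)

ω_3^1 = cos(-2π/3) + i·sin(-2π/3) = -0.5000-0.8660i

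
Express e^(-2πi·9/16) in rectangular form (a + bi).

ω_16^9 = e^(-2πi·9/16)
= cos(-2π·9/16) + i·sin(-2π·9/16)
= cos(-18π/16) + i·sin(-18π/16)

ω_16^9 = cos(-18π/16) + i·sin(-18π/16) = -0.9239+0.3827i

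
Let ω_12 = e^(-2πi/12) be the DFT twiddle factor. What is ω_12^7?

ω_12^7 = e^(-2πi·7/12)
= cos(-2π·7/12) + i·sin(-2π·7/12)
= cos(-14π/12) + i·sin(-14π/12)

ω_12^7 = cos(-14π/12) + i·sin(-14π/12) = -0.8660+0.5000i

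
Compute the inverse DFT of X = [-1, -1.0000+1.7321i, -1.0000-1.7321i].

x[n] = (1/3) Σ(k=0 to 2) X[k] · e^(2πikn/3)

Computing each x[n]:
x[0] = -1
x[1] = -1
x[2] = 1

x = [-1, -1, 1]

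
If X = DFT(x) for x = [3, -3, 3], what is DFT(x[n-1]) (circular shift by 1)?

Time shift by 1: X_shifted[k] = ω_3^(1k) · X[k]
Shifted x = [3, 3, -3]

DFT(x[n-1]) = [3, 3.0000-5.1962i, 3.0000+5.1962i]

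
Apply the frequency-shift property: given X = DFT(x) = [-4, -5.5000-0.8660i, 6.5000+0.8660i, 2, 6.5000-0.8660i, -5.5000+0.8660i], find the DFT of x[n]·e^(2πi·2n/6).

Modulation property: DFT(ω_6^(-2n)·x[n]) = X[(k-2) mod 6], so circularly shift X by 2 positions.

X[k-2] = [6.5000-0.8660i, -5.5000+0.8660i, -4, -5.5000-0.8660i, 6.5000+0.8660i, 2]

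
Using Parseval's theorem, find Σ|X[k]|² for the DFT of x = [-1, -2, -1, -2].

Parseval: Σ|x[n]|² = (1/N)Σ|X[k]|², so Σ|X[k]|² = N·Σ|x[n]|² = 4·10.0000

Σ|X[k]|² = N·Σ|x[n]|² = 4·10.0000 = 40.0000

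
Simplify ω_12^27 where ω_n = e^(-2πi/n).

Since ω_12^12 = 1, powers reduce modulo 12.
27 mod 12 = 3
So ω_12^27 = ω_12^3 = e^(-2πi·3/12)

ω_12^27 = ω_12^3 = -1i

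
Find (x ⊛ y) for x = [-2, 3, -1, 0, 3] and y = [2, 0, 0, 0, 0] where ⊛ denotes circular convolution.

(x ⊛ y)[n] = Σ(m=0 to 4) x[m] · y[(n-m) mod 5]

Computing each output sample:
(x ⊛ y)[0] = -4
(x ⊛ y)[1] = 6
(x ⊛ y)[2] = -2
(x ⊛ y)[3] = 0
(x ⊛ y)[4] = 6

x ⊛ y = [-4, 6, -2, 0, 6]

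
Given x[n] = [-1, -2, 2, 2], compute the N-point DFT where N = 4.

X[k] = Σ(n=0 to 3) x[n] · ω_4^(nk)
where ω_4 = e^(-2πi/4)

Computing each X[k]:
X[0] = 1
X[1] = -3+4i
X[2] = 1
X[3] = -3-4i

X = [1, -3+4i, 1, -3-4i]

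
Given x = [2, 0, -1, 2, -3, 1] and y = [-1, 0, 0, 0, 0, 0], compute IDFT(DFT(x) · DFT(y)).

(x ⊛ y)[n] = Σ(m=0 to 5) x[m] · y[(n-m) mod 6]

Computing each output sample:
(x ⊛ y)[0] = -2
(x ⊛ y)[1] = 0
(x ⊛ y)[2] = 1
(x ⊛ y)[3] = -2
(x ⊛ y)[4] = 3
(x ⊛ y)[5] = -1

x ⊛ y = [-2, 0, 1, -2, 3, -1]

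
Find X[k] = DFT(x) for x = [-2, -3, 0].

X[k] = Σ(n=0 to 2) x[n] · ω_3^(nk)
where ω_3 = e^(-2πi/3)

Computing each X[k]:
X[0] = -5
X[1] = -0.5000+2.5981i
X[2] = -0.5000-2.5981i

X = [-5, -0.5000+2.5981i, -0.5000-2.5981i]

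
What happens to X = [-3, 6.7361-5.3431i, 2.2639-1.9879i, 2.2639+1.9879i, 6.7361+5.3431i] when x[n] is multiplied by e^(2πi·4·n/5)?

Modulation property: DFT(ω_5^(-4n)·x[n]) = X[(k-4) mod 5], so circularly shift X by 4 positions.

X[k-4] = [6.7361-5.3431i, 2.2639-1.9879i, 2.2639+1.9879i, 6.7361+5.3431i, -3]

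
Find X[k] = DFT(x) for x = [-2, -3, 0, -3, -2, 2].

X[k] = Σ(n=0 to 5) x[n] · ω_6^(nk)
where ω_6 = e^(-2πi/6)

Computing each X[k]:
X[0] = -8
X[1] = 1.5000+2.5981i
X[2] = -3.5000+6.0622i
X[3] = 0
X[4] = -3.5000-6.0622i
X[5] = 1.5000-2.5981i

X = [-8, 1.5000+2.5981i, -3.5000+6.0622i, 0, -3.5000-6.0622i, 1.5000-2.5981i]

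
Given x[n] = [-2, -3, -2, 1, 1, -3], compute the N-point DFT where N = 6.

X[k] = Σ(n=0 to 5) x[n] · ω_6^(nk)
where ω_6 = e^(-2πi/6)

Computing each X[k]:
X[0] = -8
X[1] = -5.5000+2.5981i
X[2] = 2.5000-2.5981i
X[3] = 2
X[4] = 2.5000+2.5981i
X[5] = -5.5000-2.5981i

X = [-8, -5.5000+2.5981i, 2.5000-2.5981i, 2, 2.5000+2.5981i, -5.5000-2.5981i]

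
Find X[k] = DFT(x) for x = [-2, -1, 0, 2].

X[k] = Σ(n=0 to 3) x[n] · ω_4^(nk)
where ω_4 = e^(-2πi/4)

Computing each X[k]:
X[0] = -1
X[1] = -2+3i
X[2] = -3
X[3] = -2-3i

X = [-1, -2+3i, -3, -2-3i]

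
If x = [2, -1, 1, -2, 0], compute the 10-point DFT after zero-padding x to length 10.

Original 5-point DFT: [0, 2.5000-0.8123i, 2.5000+3.4410i, 2.5000-3.4410i, 2.5000+0.8123i]
Zero-padded 10-point DFT provides frequency interpolation.

DFT_10([x, 0, ...]) = [0, 2.1180+1.5388i, 2.5000-0.8123i, -0.1180+0.3633i, 2.5000+3.4410i, 6, 2.5000-3.4410i, -0.1180-0.3633i, 2.5000+0.8123i, 2.1180-1.5388i]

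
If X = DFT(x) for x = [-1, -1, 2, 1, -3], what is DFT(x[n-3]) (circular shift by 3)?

Time shift by 3: X_shifted[k] = ω_5^(3k) · X[k]
Shifted x = [2, 1, -3, -1, -1]

DFT(x[n-3]) = [-2, 5.2361-0.7265i, 0.7639-3.0777i, 0.7639+3.0777i, 5.2361+0.7265i]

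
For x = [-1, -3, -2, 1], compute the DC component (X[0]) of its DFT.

X[0] = Σ(n=0 to 3) x[n] · ω_4^0 = Σ x[n]
= (-1) + (-3) + (-2) + (1)

X[0] = -5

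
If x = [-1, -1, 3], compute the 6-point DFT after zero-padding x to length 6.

Original 3-point DFT: [1, -2.0000+3.4641i, -2.0000-3.4641i]
Zero-padded 6-point DFT provides frequency interpolation.

DFT_6([x, 0, ...]) = [1, -3.0000-1.7321i, -2.0000+3.4641i, 3, -2.0000-3.4641i, -3.0000+1.7321i]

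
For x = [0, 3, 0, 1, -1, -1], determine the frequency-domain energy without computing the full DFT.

Parseval: Σ|x[n]|² = (1/N)Σ|X[k]|², so Σ|X[k]|² = N·Σ|x[n]|² = 6·12.0000

Σ|X[k]|² = N·Σ|x[n]|² = 6·12.0000 = 72.0000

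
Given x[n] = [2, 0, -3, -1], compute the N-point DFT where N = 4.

X[k] = Σ(n=0 to 3) x[n] · ω_4^(nk)
where ω_4 = e^(-2πi/4)

Computing each X[k]:
X[0] = -2
X[1] = 5-1i
X[2] = 0
X[3] = 5+1i

X = [-2, 5-1i, 0, 5+1i]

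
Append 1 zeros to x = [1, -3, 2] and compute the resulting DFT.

Original 3-point DFT: [0, 1.5000+4.3301i, 1.5000-4.3301i]
Zero-padded 4-point DFT provides frequency interpolation.

DFT_4([x, 0, ...]) = [0, -1+3i, 6, -1-3i]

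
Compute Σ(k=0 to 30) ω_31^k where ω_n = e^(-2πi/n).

Sum of all nth roots of unity equals 0 for n > 1 (geometric series with r ≠ 1).

0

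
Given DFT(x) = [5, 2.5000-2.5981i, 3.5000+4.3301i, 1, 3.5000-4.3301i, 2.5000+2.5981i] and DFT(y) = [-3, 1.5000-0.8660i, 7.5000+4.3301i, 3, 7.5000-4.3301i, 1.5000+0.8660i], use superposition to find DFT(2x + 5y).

By linearity: DFT(2x + 5y) = 2·DFT(x) + 5·DFT(y)
= 2·[5, 2.5000-2.5981i, 3.5000+4.3301i, 1, 3.5000-4.3301i, 2.5000+2.5981i] + 5·[-3, 1.5000-0.8660i, 7.5000+4.3301i, 3, 7.5000-4.3301i, 1.5000+0.8660i]

Computing element-wise:
Z[0] = 2·(5) + 5·(-3) = -5
Z[1] = 2·(2.5000-2.5981i) + 5·(1.5000-0.8660i) = 12.5000-9.5262i
Z[2] = 2·(3.5000+4.3301i) + 5·(7.5000+4.3301i) = 44.5000+30.3107i
Z[3] = 2·(1) + 5·(3) = 17
Z[4] = 2·(3.5000-4.3301i) + 5·(7.5000-4.3301i) = 44.5000-30.3107i
Z[5] = 2·(2.5000+2.5981i) + 5·(1.5000+0.8660i) = 12.5000+9.5262i

DFT(2x + 5y) = 2·X + 5·Y = [-5, 12.5000-9.5262i, 44.5000+30.3107i, 17, 44.5000-30.3107i, 12.5000+9.5262i]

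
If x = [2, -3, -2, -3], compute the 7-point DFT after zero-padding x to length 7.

Original 4-point DFT: [-6, 4, 6, 4]
Zero-padded 7-point DFT provides frequency interpolation.

DFT_7([x, 0, ...]) = [-6, 3.2775+5.5970i, 2.5990-0.2885i, 4.1235+2.6628i, 4.1235-2.6628i, 2.5990+0.2885i, 3.2775-5.5970i]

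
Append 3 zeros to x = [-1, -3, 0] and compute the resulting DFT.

Original 3-point DFT: [-4, 0.5000+2.5981i, 0.5000-2.5981i]
Zero-padded 6-point DFT provides frequency interpolation.

DFT_6([x, 0, ...]) = [-4, -2.5000+2.5981i, 0.5000+2.5981i, 2, 0.5000-2.5981i, -2.5000-2.5981i]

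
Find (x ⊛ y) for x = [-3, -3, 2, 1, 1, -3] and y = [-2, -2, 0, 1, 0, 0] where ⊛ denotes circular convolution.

(x ⊛ y)[n] = Σ(m=0 to 5) x[m] · y[(n-m) mod 6]

Computing each output sample:
(x ⊛ y)[0] = 13
(x ⊛ y)[1] = 13
(x ⊛ y)[2] = -1
(x ⊛ y)[3] = -9
(x ⊛ y)[4] = -7
(x ⊛ y)[5] = 6

x ⊛ y = [13, 13, -1, -9, -7, 6]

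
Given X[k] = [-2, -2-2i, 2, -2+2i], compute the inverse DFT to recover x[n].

x[n] = (1/4) Σ(k=0 to 3) X[k] · e^(2πikn/4)

Computing each x[n]:
x[0] = -1
x[1] = 0
x[2] = 1
x[3] = -2

x = [-1, 0, 1, -2]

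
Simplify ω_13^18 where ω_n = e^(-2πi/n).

Since ω_13^13 = 1, powers reduce modulo 13.
18 mod 13 = 5
So ω_13^18 = ω_13^5 = e^(-2πi·5/13)

ω_13^18 = ω_13^5 = -0.7485-0.6631i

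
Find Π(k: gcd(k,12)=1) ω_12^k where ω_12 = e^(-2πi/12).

The primitive 12th roots of unity are ω_12^k for k coprime to 12: k ∈ {1, 5, 7, 11}
Their product equals the constant term of the cyclotomic polynomial Φ_12(x) up to sign.
For n ≥ 3, the product of all primitive nth roots of unity is 1. (For n=1 it is 1; for n=2 it is -1.)

1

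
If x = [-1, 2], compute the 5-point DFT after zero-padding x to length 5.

Original 2-point DFT: [1, -3]
Zero-padded 5-point DFT provides frequency interpolation.

DFT_5([x, 0, ...]) = [1, -0.3820-1.9021i, -2.6180-1.1756i, -2.6180+1.1756i, -0.3820+1.9021i]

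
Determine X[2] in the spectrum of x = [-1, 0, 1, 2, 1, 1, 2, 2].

X[2] = Σ(n=0 to 7) x[n] · ω_8^(2n) where ω_8 = e^(-2πi/8)
= (-1)·ω_8^0 + (0)·ω_8^2 + (1)·ω_8^4 + (2)·ω_8^6 + (1)·ω_8^8 + (1)·ω_8^10 + (2)·ω_8^12 + (2)·ω_8^14

X[2] = -3+3i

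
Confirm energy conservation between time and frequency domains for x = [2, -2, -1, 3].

Time domain:
Σ|x[n]|² = |2|² + |-2|² + |-1|² + |3|² = 18.0000

Frequency domain:
(1/4)Σ|X[k]|² = (1/4)(|2|² + |3+5i|² + |0|² + |3-5i|²) = (1/4)·72.0000 = 18.0000

Both sides agree, confirming Parseval's theorem.

Σ|x[n]|² = (1/N)Σ|X[k]|² = 18.0000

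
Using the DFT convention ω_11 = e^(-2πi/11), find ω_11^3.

ω_11^3 = e^(-2πi·3/11)
= cos(-2π·3/11) + i·sin(-2π·3/11)
= cos(-6π/11) + i·sin(-6π/11)

ω_11^3 = cos(-6π/11) + i·sin(-6π/11) = -0.1423-0.9898i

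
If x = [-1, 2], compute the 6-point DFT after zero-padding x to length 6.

Original 2-point DFT: [1, -3]
Zero-padded 6-point DFT provides frequency interpolation.

DFT_6([x, 0, ...]) = [1, -1.7321i, -2.0000-1.7321i, -3, -2.0000+1.7321i, 1.7321i]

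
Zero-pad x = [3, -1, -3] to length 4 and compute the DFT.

Original 3-point DFT: [-1, 5.0000-1.7321i, 5.0000+1.7321i]
Zero-padded 4-point DFT provides frequency interpolation.

DFT_4([x, 0, ...]) = [-1, 6+1i, 1, 6-1i]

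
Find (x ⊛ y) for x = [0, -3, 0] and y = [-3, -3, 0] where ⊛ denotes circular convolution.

(x ⊛ y)[n] = Σ(m=0 to 2) x[m] · y[(n-m) mod 3]

Computing each output sample:
(x ⊛ y)[0] = 0
(x ⊛ y)[1] = 9
(x ⊛ y)[2] = 9

x ⊛ y = [0, 9, 9]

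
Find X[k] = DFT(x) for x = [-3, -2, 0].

X[k] = Σ(n=0 to 2) x[n] · ω_3^(nk)
where ω_3 = e^(-2πi/3)

Computing each X[k]:
X[0] = -5
X[1] = -2.0000+1.7321i
X[2] = -2.0000-1.7321i

X = [-5, -2.0000+1.7321i, -2.0000-1.7321i]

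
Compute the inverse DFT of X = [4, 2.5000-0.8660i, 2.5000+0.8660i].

x[n] = (1/3) Σ(k=0 to 2) X[k] · e^(2πikn/3)

Computing each x[n]:
x[0] = 3
x[1] = 1
x[2] = 0

x = [3, 1, 0]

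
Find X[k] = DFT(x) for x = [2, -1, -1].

X[k] = Σ(n=0 to 2) x[n] · ω_3^(nk)
where ω_3 = e^(-2πi/3)

Computing each X[k]:
X[0] = 0
X[1] = 3
X[2] = 3

X = [0, 3, 3]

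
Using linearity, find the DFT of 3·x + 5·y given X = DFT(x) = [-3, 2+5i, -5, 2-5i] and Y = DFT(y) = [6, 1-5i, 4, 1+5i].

By linearity: DFT(3x + 5y) = 3·DFT(x) + 5·DFT(y)
= 3·[-3, 2+5i, -5, 2-5i] + 5·[6, 1-5i, 4, 1+5i]

Computing element-wise:
Z[0] = 3·(-3) + 5·(6) = 21
Z[1] = 3·(2+5i) + 5·(1-5i) = 11-10i
Z[2] = 3·(-5) + 5·(4) = 5
Z[3] = 3·(2-5i) + 5·(1+5i) = 11+10i

DFT(3x + 5y) = 3·X + 5·Y = [21, 11-10i, 5, 11+10i]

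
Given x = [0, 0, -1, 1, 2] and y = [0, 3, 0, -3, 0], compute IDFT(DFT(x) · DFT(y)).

(x ⊛ y)[n] = Σ(m=0 to 4) x[m] · y[(n-m) mod 5]

Computing each output sample:
(x ⊛ y)[0] = 9
(x ⊛ y)[1] = -3
(x ⊛ y)[2] = -6
(x ⊛ y)[3] = -3
(x ⊛ y)[4] = 3

x ⊛ y = [9, -3, -6, -3, 3]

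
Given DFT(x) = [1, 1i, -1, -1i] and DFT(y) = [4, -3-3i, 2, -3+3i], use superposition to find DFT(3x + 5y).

By linearity: DFT(3x + 5y) = 3·DFT(x) + 5·DFT(y)
= 3·[1, 1i, -1, -1i] + 5·[4, -3-3i, 2, -3+3i]

Computing element-wise:
Z[0] = 3·(1) + 5·(4) = 23
Z[1] = 3·(1i) + 5·(-3-3i) = -15-12i
Z[2] = 3·(-1) + 5·(2) = 7
Z[3] = 3·(-1i) + 5·(-3+3i) = -15+12i

DFT(3x + 5y) = 3·X + 5·Y = [23, -15-12i, 7, -15+12i]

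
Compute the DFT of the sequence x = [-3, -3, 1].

X[k] = Σ(n=0 to 2) x[n] · ω_3^(nk)
where ω_3 = e^(-2πi/3)

Computing each X[k]:
X[0] = -5
X[1] = -2.0000+3.4641i
X[2] = -2.0000-3.4641i

X = [-5, -2.0000+3.4641i, -2.0000-3.4641i]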